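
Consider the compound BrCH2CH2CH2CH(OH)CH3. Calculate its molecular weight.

167.05 g/mol

Atom tally by fragment:
  BrCH2 → C:1 H:2 Br:1
  CH2 → C:1 H:2
  CH2 → C:1 H:2
  CH(OH) → C:1 H:2 O:1
  CH3 → C:1 H:3
Element totals:
  C: 5
  H: 11
  Br: 1
  O: 1
Molecular formula: C5H11BrO.
  M = 5(12.011) + 11(1.008) + 79.904 + 15.999
    = 60.055 + 11.088 + 79.904 + 15.999 = 167.046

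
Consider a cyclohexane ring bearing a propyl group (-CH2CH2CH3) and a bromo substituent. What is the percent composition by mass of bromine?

38.95%

Atom tally by fragment:
  cyclohexane ring core → C:6 H:12
  (− 2 ring H displaced by substituents)
  + CH2CH2CH3 → C:3 H:7
  + Br → Br:1
Element totals:
  C: 9
  H: 17
  Br: 1
Molecular formula: C9H17Br.
Molar mass = 205.139 g/mol.
Mass from Br: 1 × 79.904 = 79.904 g/mol.
%Br = 79.904 / 205.139 × 100 = 38.95%.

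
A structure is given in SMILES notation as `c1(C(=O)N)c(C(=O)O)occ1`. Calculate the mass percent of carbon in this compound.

46.46%

Atom tally by fragment:
  furan ring core → C:4 H:4 O:1
  (− 2 ring H displaced by substituents)
  + CONH2 → C:1 H:2 O:1 N:1
  + COOH → C:1 H:1 O:2
Element totals:
  C: 6
  H: 5
  N: 1
  O: 4
Molecular formula: C6H5NO4.
Molar mass = 155.109 g/mol.
Mass from C: 6 × 12.011 = 72.066 g/mol.
%C = 72.066 / 155.109 × 100 = 46.46%.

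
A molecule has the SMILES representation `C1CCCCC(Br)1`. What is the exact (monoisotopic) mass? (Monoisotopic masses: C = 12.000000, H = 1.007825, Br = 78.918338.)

Atom tally by fragment:
  cyclohexane ring core → C:6 H:12
  (− 1 ring H displaced by substituents)
  + Br → Br:1
Element totals:
  C: 6
  H: 11
  Br: 1
Molecular formula: C6H11Br.
  M = 6(12.0) + 11(1.007825) + 78.918338
    = 72.000000 + 11.086075 + 78.918338 = 162.004413

162.0044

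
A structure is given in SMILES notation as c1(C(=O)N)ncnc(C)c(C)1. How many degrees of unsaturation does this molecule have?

5

Atom tally by fragment:
  pyrimidine ring core → C:4 H:4 N:2
  (− 3 ring H displaced by substituents)
  + CONH2 → C:1 H:2 O:1 N:1
  + CH3 → C:1 H:3
  + CH3 → C:1 H:3
Element totals:
  C: 7
  H: 9
  N: 3
  O: 1
Molecular formula: C7H9N3O.
DoU = (2C + 2 + N − H − X) / 2 = (2·7 + 2 + 3 − 9 − 0) / 2 = 5.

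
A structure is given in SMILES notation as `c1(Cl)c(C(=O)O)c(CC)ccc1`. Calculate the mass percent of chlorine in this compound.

19.20%

Atom tally by fragment:
  benzene ring core → C:6 H:6
  (− 3 ring H displaced by substituents)
  + Cl → Cl:1
  + COOH → C:1 H:1 O:2
  + C2H5 → C:2 H:5
Element totals:
  C: 9
  H: 9
  Cl: 1
  O: 2
Molecular formula: C9H9ClO2.
Molar mass = 184.619 g/mol.
Mass from Cl: 1 × 35.45 = 35.450 g/mol.
%Cl = 35.450 / 184.619 × 100 = 19.20%.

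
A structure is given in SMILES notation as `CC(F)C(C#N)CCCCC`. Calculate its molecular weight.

Atom tally by fragment:
  CH3 → C:1 H:3
  CH(F) → C:1 H:1 F:1
  CH(CN) → C:2 H:1 N:1
  CH2 → C:1 H:2
  CH2 → C:1 H:2
  CH2 → C:1 H:2
  CH2 → C:1 H:2
  CH3 → C:1 H:3
Element totals:
  C: 9
  H: 16
  F: 1
  N: 1
Molecular formula: C9H16FN.
  M = 9(12.011) + 16(1.008) + 18.998 + 14.007
    = 108.099 + 16.128 + 18.998 + 14.007 = 157.232

157.23 g/mol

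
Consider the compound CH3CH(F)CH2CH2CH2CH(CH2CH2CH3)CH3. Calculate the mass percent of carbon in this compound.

Atom tally by fragment:
  CH3 → C:1 H:3
  CH(F) → C:1 H:1 F:1
  CH2 → C:1 H:2
  CH2 → C:1 H:2
  CH2 → C:1 H:2
  CH(CH2CH2CH3) → C:4 H:8
  CH3 → C:1 H:3
Element totals:
  C: 10
  H: 21
  F: 1
Molecular formula: C10H21F.
Molar mass = 160.276 g/mol.
Mass from C: 10 × 12.011 = 120.110 g/mol.
%C = 120.110 / 160.276 × 100 = 74.94%.

74.94%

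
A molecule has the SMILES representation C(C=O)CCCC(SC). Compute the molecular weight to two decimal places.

146.25 g/mol

Atom tally by fragment:
  OHCCH2 → C:2 H:3 O:1
  CH2 → C:1 H:2
  CH2 → C:1 H:2
  CH2 → C:1 H:2
  CH2SCH3 → C:2 H:5 S:1
Element totals:
  C: 7
  H: 14
  O: 1
  S: 1
Molecular formula: C7H14OS.
  M = 7(12.011) + 14(1.008) + 15.999 + 32.06
    = 84.077 + 14.112 + 15.999 + 32.060 = 146.248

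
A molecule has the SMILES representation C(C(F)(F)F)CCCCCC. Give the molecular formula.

C8H15F3

Atom tally by fragment:
  F3CCH2 → C:2 H:2 F:3
  CH2 → C:1 H:2
  CH2 → C:1 H:2
  CH2 → C:1 H:2
  CH2 → C:1 H:2
  CH2 → C:1 H:2
  CH3 → C:1 H:3
Element totals:
  C: 8
  H: 15
  F: 3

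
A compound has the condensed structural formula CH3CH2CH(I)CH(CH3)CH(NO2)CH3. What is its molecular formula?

Element totals:
  C: 7
  H: 14
  I: 1
  N: 1
  O: 2

C7H14INO2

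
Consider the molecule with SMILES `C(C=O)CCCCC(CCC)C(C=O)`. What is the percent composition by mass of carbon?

Atom tally by fragment:
  OHCCH2 → C:2 H:3 O:1
  CH2 → C:1 H:2
  CH2 → C:1 H:2
  CH2 → C:1 H:2
  CH2 → C:1 H:2
  CH(CH2CH2CH3) → C:4 H:8
  CH2CHO → C:2 H:3 O:1
Element totals:
  C: 12
  H: 22
  O: 2
Molecular formula: C12H22O2.
Molar mass = 198.306 g/mol.
Mass from C: 12 × 12.011 = 144.132 g/mol.
%C = 144.132 / 198.306 × 100 = 72.68%.

72.68%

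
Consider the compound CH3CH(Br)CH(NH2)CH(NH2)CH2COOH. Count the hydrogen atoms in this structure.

Atom tally by fragment:
  CH3 → C:1 H:3
  CH(Br) → C:1 H:1 Br:1
  CH(NH2) → C:1 H:3 N:1
  CH(NH2) → C:1 H:3 N:1
  CH2COOH → C:2 H:3 O:2
Element totals:
  C: 6
  H: 13
  Br: 1
  N: 2
  O: 2

13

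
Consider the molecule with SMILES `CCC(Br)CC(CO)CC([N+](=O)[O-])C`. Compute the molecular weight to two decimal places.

Atom tally by fragment:
  CH3 → C:1 H:3
  CH2 → C:1 H:2
  CH(Br) → C:1 H:1 Br:1
  CH2 → C:1 H:2
  CH(CH2OH) → C:2 H:4 O:1
  CH2 → C:1 H:2
  CH(NO2) → C:1 H:1 N:1 O:2
  CH3 → C:1 H:3
Element totals:
  C: 9
  H: 18
  Br: 1
  N: 1
  O: 3
Molecular formula: C9H18BrNO3.
  M = 9(12.011) + 18(1.008) + 79.904 + 14.007 + 3(15.999)
    = 108.099 + 18.144 + 79.904 + 14.007 + 47.997 = 268.151

268.15 g/mol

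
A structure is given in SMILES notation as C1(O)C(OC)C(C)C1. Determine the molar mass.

116.16 g/mol

Atom tally by fragment:
  cyclobutane ring core → C:4 H:8
  (− 3 ring H displaced by substituents)
  + OH → O:1 H:1
  + OCH3 → C:1 H:3 O:1
  + CH3 → C:1 H:3
Element totals:
  C: 6
  H: 12
  O: 2
Molecular formula: C6H12O2.
  M = 6(12.011) + 12(1.008) + 2(15.999)
    = 72.066 + 12.096 + 31.998 = 116.160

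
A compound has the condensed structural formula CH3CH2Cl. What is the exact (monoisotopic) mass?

Atom tally by fragment:
  CH3 → C:1 H:3
  CH2Cl → C:1 H:2 Cl:1
Element totals:
  C: 2
  H: 5
  Cl: 1
Molecular formula: C2H5Cl.
  M = 2(12.0) + 5(1.007825) + 34.968853
    = 24.000000 + 5.039125 + 34.968853 = 64.007978

64.0080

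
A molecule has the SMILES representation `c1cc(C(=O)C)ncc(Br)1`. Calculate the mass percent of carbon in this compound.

Atom tally by fragment:
  pyridine ring core → C:5 H:5 N:1
  (− 2 ring H displaced by substituents)
  + COCH3 → C:2 H:3 O:1
  + Br → Br:1
Element totals:
  C: 7
  H: 6
  Br: 1
  N: 1
  O: 1
Molecular formula: C7H6BrNO.
Molar mass = 200.035 g/mol.
Mass from C: 7 × 12.011 = 84.077 g/mol.
%C = 84.077 / 200.035 × 100 = 42.03%.

42.03%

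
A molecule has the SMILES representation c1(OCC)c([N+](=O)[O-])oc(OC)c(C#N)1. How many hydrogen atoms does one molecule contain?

Atom tally by fragment:
  furan ring core → C:4 H:4 O:1
  (− 4 ring H displaced by substituents)
  + OC2H5 → C:2 H:5 O:1
  + NO2 → N:1 O:2
  + OCH3 → C:1 H:3 O:1
  + CN → C:1 N:1
Element totals:
  C: 8
  H: 8
  N: 2
  O: 5

8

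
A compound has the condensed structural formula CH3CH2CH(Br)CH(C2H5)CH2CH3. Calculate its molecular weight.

Atom tally by fragment:
  CH3 → C:1 H:3
  CH2 → C:1 H:2
  CH(Br) → C:1 H:1 Br:1
  CH(C2H5) → C:3 H:6
  CH2 → C:1 H:2
  CH3 → C:1 H:3
Element totals:
  C: 8
  H: 17
  Br: 1
Molecular formula: C8H17Br.
  M = 8(12.011) + 17(1.008) + 79.904
    = 96.088 + 17.136 + 79.904 = 193.128

193.13 g/mol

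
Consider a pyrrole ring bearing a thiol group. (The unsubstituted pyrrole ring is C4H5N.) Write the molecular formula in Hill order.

C4H5NS

Atom tally by fragment:
  pyrrole ring core → C:4 H:5 N:1
  (− 1 ring H displaced by substituents)
  + SH → S:1 H:1
Element totals:
  C: 4
  H: 5
  N: 1
  S: 1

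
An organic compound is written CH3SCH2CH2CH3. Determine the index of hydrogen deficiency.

0

Atom tally by fragment:
  CH3SCH2 → C:2 H:5 S:1
  CH2 → C:1 H:2
  CH3 → C:1 H:3
Element totals:
  C: 4
  H: 10
  S: 1
Molecular formula: C4H10S.
DoU = (2C + 2 + N − H − X) / 2 = (2·4 + 2 + 0 − 10 − 0) / 2 = 0.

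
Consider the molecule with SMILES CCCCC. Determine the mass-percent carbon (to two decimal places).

Atom tally by fragment:
  CH3 → C:1 H:3
  CH2 → C:1 H:2
  CH2 → C:1 H:2
  CH2 → C:1 H:2
  CH3 → C:1 H:3
Element totals:
  C: 5
  H: 12
Molecular formula: C5H12.
Molar mass = 72.151 g/mol.
Mass from C: 5 × 12.011 = 60.055 g/mol.
%C = 60.055 / 72.151 × 100 = 83.24%.

83.24%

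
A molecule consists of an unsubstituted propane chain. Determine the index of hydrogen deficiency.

0

Atom tally by fragment:
  CH3 → C:1 H:3
  CH2 → C:1 H:2
  CH3 → C:1 H:3
Element totals:
  C: 3
  H: 8
Molecular formula: C3H8.
DoU = (2C + 2 + N − H − X) / 2 = (2·3 + 2 + 0 − 8 − 0) / 2 = 0.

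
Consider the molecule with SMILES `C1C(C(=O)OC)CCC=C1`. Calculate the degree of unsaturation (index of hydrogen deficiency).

3

Atom tally by fragment:
  cyclohexene ring core → C:6 H:10
  (− 1 ring H displaced by substituents)
  + COOCH3 → C:2 H:3 O:2
Element totals:
  C: 8
  H: 12
  O: 2
Molecular formula: C8H12O2.
DoU = (2C + 2 + N − H − X) / 2 = (2·8 + 2 + 0 − 12 − 0) / 2 = 3.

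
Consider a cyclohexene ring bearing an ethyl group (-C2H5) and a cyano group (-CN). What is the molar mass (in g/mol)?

135.21 g/mol

Atom tally by fragment:
  cyclohexene ring core → C:6 H:10
  (− 2 ring H displaced by substituents)
  + C2H5 → C:2 H:5
  + CN → C:1 N:1
Element totals:
  C: 9
  H: 13
  N: 1
Molecular formula: C9H13N.
  M = 9(12.011) + 13(1.008) + 14.007
    = 108.099 + 13.104 + 14.007 = 135.210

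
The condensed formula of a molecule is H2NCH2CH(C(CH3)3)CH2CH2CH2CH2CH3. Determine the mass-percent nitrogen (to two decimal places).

Element totals:
  C: 11
  H: 25
  N: 1
Molecular formula: C11H25N.
Molar mass = 171.328 g/mol.
Mass from N: 1 × 14.007 = 14.007 g/mol.
%N = 14.007 / 171.328 × 100 = 8.18%.

8.18%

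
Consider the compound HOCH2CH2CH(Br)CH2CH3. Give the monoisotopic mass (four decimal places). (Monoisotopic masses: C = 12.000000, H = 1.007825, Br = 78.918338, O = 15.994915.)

Atom tally by fragment:
  HOCH2CH2 → C:2 H:5 O:1
  CH(Br) → C:1 H:1 Br:1
  CH2 → C:1 H:2
  CH3 → C:1 H:3
Element totals:
  C: 5
  H: 11
  Br: 1
  O: 1
Molecular formula: C5H11BrO.
  M = 5(12.0) + 11(1.007825) + 78.918338 + 15.994915
    = 60.000000 + 11.086075 + 78.918338 + 15.994915 = 165.999328

165.9993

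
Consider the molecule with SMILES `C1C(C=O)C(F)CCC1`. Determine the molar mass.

130.16 g/mol

Atom tally by fragment:
  cyclohexane ring core → C:6 H:12
  (− 2 ring H displaced by substituents)
  + CHO → C:1 H:1 O:1
  + F → F:1
Element totals:
  C: 7
  H: 11
  F: 1
  O: 1
Molecular formula: C7H11FO.
  M = 7(12.011) + 11(1.008) + 18.998 + 15.999
    = 84.077 + 11.088 + 18.998 + 15.999 = 130.162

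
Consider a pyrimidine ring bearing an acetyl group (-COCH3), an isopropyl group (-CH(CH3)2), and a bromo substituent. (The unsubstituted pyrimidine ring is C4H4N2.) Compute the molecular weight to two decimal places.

Atom tally by fragment:
  pyrimidine ring core → C:4 H:4 N:2
  (− 3 ring H displaced by substituents)
  + COCH3 → C:2 H:3 O:1
  + CH(CH3)2 → C:3 H:7
  + Br → Br:1
Element totals:
  C: 9
  H: 11
  Br: 1
  N: 2
  O: 1
Molecular formula: C9H11BrN2O.
  M = 9(12.011) + 11(1.008) + 79.904 + 2(14.007) + 15.999
    = 108.099 + 11.088 + 79.904 + 28.014 + 15.999 = 243.104

243.10 g/mol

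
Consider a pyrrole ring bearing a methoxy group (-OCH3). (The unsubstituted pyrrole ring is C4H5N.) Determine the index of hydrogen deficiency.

Atom tally by fragment:
  pyrrole ring core → C:4 H:5 N:1
  (− 1 ring H displaced by substituents)
  + OCH3 → C:1 H:3 O:1
Element totals:
  C: 5
  H: 7
  N: 1
  O: 1
Molecular formula: C5H7NO.
DoU = (2C + 2 + N − H − X) / 2 = (2·5 + 2 + 1 − 7 − 0) / 2 = 3.

3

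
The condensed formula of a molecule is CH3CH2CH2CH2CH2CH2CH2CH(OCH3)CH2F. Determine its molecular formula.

Atom tally by fragment:
  CH3 → C:1 H:3
  CH2 → C:1 H:2
  CH2 → C:1 H:2
  CH2 → C:1 H:2
  CH2 → C:1 H:2
  CH2 → C:1 H:2
  CH2 → C:1 H:2
  CH(OCH3) → C:2 H:4 O:1
  CH2F → C:1 H:2 F:1
Element totals:
  C: 10
  H: 21
  F: 1
  O: 1

C10H21FO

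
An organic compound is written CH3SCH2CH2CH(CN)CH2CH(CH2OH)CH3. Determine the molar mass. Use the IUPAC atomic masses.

187.30 g/mol

Atom tally by fragment:
  CH3SCH2 → C:2 H:5 S:1
  CH2 → C:1 H:2
  CH(CN) → C:2 H:1 N:1
  CH2 → C:1 H:2
  CH(CH2OH) → C:2 H:4 O:1
  CH3 → C:1 H:3
Element totals:
  C: 9
  H: 17
  N: 1
  O: 1
  S: 1
Molecular formula: C9H17NOS.
  M = 9(12.011) + 17(1.008) + 14.007 + 15.999 + 32.06
    = 108.099 + 17.136 + 14.007 + 15.999 + 32.060 = 187.301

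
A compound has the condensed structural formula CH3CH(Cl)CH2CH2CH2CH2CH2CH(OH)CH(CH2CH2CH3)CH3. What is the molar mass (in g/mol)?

Atom tally by fragment:
  CH3 → C:1 H:3
  CH(Cl) → C:1 H:1 Cl:1
  CH2 → C:1 H:2
  CH2 → C:1 H:2
  CH2 → C:1 H:2
  CH2 → C:1 H:2
  CH2 → C:1 H:2
  CH(OH) → C:1 H:2 O:1
  CH(CH2CH2CH3) → C:4 H:8
  CH3 → C:1 H:3
Element totals:
  C: 13
  H: 27
  Cl: 1
  O: 1
Molecular formula: C13H27ClO.
  M = 13(12.011) + 27(1.008) + 35.45 + 15.999
    = 156.143 + 27.216 + 35.450 + 15.999 = 234.808

234.81 g/mol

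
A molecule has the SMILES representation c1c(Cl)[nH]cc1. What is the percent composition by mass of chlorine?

Atom tally by fragment:
  pyrrole ring core → C:4 H:5 N:1
  (− 1 ring H displaced by substituents)
  + Cl → Cl:1
Element totals:
  C: 4
  H: 4
  Cl: 1
  N: 1
Molecular formula: C4H4ClN.
Molar mass = 101.533 g/mol.
Mass from Cl: 1 × 35.45 = 35.450 g/mol.
%Cl = 35.450 / 101.533 × 100 = 34.91%.

34.91%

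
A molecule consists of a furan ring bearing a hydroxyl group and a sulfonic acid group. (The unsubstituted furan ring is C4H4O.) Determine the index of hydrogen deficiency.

3

Atom tally by fragment:
  furan ring core → C:4 H:4 O:1
  (− 2 ring H displaced by substituents)
  + OH → O:1 H:1
  + SO3H → S:1 O:3 H:1
Element totals:
  C: 4
  H: 4
  O: 5
  S: 1
Molecular formula: C4H4O5S.
DoU = (2C + 2 + N − H − X) / 2 = (2·4 + 2 + 0 − 4 − 0) / 2 = 3.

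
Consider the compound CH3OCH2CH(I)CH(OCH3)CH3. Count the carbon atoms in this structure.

Element totals:
  C: 6
  H: 13
  I: 1
  O: 2

6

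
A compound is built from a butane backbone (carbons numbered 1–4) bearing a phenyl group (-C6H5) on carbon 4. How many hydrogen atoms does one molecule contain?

Atom tally by fragment:
  CH3 → C:1 H:3
  CH2 → C:1 H:2
  CH2 → C:1 H:2
  CH2C6H5 → C:7 H:7
Element totals:
  C: 10
  H: 14

14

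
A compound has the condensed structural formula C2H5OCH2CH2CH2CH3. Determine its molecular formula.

Atom tally by fragment:
  C2H5OCH2 → C:3 H:7 O:1
  CH2 → C:1 H:2
  CH2 → C:1 H:2
  CH3 → C:1 H:3
Element totals:
  C: 6
  H: 14
  O: 1

C6H14O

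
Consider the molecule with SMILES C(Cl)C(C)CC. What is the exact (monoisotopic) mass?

106.0549

Atom tally by fragment:
  ClCH2 → C:1 H:2 Cl:1
  CH(CH3) → C:2 H:4
  CH2 → C:1 H:2
  CH3 → C:1 H:3
Element totals:
  C: 5
  H: 11
  Cl: 1
Molecular formula: C5H11Cl.
  M = 5(12.0) + 11(1.007825) + 34.968853
    = 60.000000 + 11.086075 + 34.968853 = 106.054928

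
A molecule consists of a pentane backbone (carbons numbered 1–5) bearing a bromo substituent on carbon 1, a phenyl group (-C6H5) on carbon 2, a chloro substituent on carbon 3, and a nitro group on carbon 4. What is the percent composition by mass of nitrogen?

4.57%

Atom tally by fragment:
  BrCH2 → C:1 H:2 Br:1
  CH(C6H5) → C:7 H:6
  CH(Cl) → C:1 H:1 Cl:1
  CH(NO2) → C:1 H:1 N:1 O:2
  CH3 → C:1 H:3
Element totals:
  C: 11
  H: 13
  Br: 1
  Cl: 1
  N: 1
  O: 2
Molecular formula: C11H13BrClNO2.
Molar mass = 306.584 g/mol.
Mass from N: 1 × 14.007 = 14.007 g/mol.
%N = 14.007 / 306.584 × 100 = 4.57%.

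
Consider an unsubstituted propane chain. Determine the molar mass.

Atom tally by fragment:
  CH3 → C:1 H:3
  CH2 → C:1 H:2
  CH3 → C:1 H:3
Element totals:
  C: 3
  H: 8
Molecular formula: C3H8.
  M = 3(12.011) + 8(1.008)
    = 36.033 + 8.064 = 44.097

44.10 g/mol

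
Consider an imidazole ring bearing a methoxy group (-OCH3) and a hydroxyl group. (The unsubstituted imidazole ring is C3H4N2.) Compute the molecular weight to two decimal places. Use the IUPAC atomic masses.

Atom tally by fragment:
  imidazole ring core → C:3 H:4 N:2
  (− 2 ring H displaced by substituents)
  + OCH3 → C:1 H:3 O:1
  + OH → O:1 H:1
Element totals:
  C: 4
  H: 6
  N: 2
  O: 2
Molecular formula: C4H6N2O2.
  M = 4(12.011) + 6(1.008) + 2(14.007) + 2(15.999)
    = 48.044 + 6.048 + 28.014 + 31.998 = 114.104

114.10 g/mol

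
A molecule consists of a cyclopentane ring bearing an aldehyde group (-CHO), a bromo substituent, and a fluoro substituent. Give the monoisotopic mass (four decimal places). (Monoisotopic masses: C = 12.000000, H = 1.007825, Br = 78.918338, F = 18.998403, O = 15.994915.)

Atom tally by fragment:
  cyclopentane ring core → C:5 H:10
  (− 3 ring H displaced by substituents)
  + CHO → C:1 H:1 O:1
  + Br → Br:1
  + F → F:1
Element totals:
  C: 6
  H: 8
  Br: 1
  F: 1
  O: 1
Molecular formula: C6H8BrFO.
  M = 6(12.0) + 8(1.007825) + 78.918338 + 18.998403 + 15.994915
    = 72.000000 + 8.062600 + 78.918338 + 18.998403 + 15.994915 = 193.974256

193.9743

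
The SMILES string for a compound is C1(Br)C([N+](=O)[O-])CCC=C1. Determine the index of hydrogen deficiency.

Atom tally by fragment:
  cyclohexene ring core → C:6 H:10
  (− 2 ring H displaced by substituents)
  + Br → Br:1
  + NO2 → N:1 O:2
Element totals:
  C: 6
  H: 8
  Br: 1
  N: 1
  O: 2
Molecular formula: C6H8BrNO2.
DoU = (2C + 2 + N − H − X) / 2 = (2·6 + 2 + 1 − 8 − 1) / 2 = 3.

3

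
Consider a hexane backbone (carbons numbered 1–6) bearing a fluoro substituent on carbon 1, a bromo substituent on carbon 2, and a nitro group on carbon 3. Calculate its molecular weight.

Atom tally by fragment:
  FCH2 → C:1 H:2 F:1
  CH(Br) → C:1 H:1 Br:1
  CH(NO2) → C:1 H:1 N:1 O:2
  CH2 → C:1 H:2
  CH2 → C:1 H:2
  CH3 → C:1 H:3
Element totals:
  C: 6
  H: 11
  Br: 1
  F: 1
  N: 1
  O: 2
Molecular formula: C6H11BrFNO2.
  M = 6(12.011) + 11(1.008) + 79.904 + 18.998 + 14.007 + 2(15.999)
    = 72.066 + 11.088 + 79.904 + 18.998 + 14.007 + 31.998 = 228.061

228.06 g/mol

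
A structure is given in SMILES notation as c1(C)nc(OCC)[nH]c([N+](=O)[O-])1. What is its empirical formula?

C2H3NO

Atom tally by fragment:
  imidazole ring core → C:3 H:4 N:2
  (− 3 ring H displaced by substituents)
  + CH3 → C:1 H:3
  + OC2H5 → C:2 H:5 O:1
  + NO2 → N:1 O:2
Element totals:
  C: 6
  H: 9
  N: 3
  O: 3
Molecular formula: C6H9N3O3.
gcd of subscripts = 3; dividing each by 3:
  C: 6/3 = 2
  H: 9/3 = 3
  N: 3/3 = 1
  O: 3/3 = 1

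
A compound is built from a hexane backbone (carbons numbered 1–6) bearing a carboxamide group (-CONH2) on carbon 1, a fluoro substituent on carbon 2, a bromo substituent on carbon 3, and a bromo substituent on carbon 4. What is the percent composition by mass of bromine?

52.40%

Atom tally by fragment:
  H2NOCCH2 → C:2 H:4 O:1 N:1
  CH(F) → C:1 H:1 F:1
  CH(Br) → C:1 H:1 Br:1
  CH(Br) → C:1 H:1 Br:1
  CH2 → C:1 H:2
  CH3 → C:1 H:3
Element totals:
  C: 7
  H: 12
  Br: 2
  F: 1
  N: 1
  O: 1
Molecular formula: C7H12Br2FNO.
Molar mass = 304.985 g/mol.
Mass from Br: 2 × 79.904 = 159.808 g/mol.
%Br = 159.808 / 304.985 × 100 = 52.40%.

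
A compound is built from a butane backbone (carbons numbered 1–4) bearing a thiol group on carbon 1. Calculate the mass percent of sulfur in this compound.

35.55%

Atom tally by fragment:
  HSCH2 → C:1 H:3 S:1
  CH2 → C:1 H:2
  CH2 → C:1 H:2
  CH3 → C:1 H:3
Element totals:
  C: 4
  H: 10
  S: 1
Molecular formula: C4H10S.
Molar mass = 90.184 g/mol.
Mass from S: 1 × 32.06 = 32.060 g/mol.
%S = 32.060 / 90.184 × 100 = 35.55%.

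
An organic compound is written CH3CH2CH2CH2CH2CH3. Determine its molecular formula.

Element totals:
  C: 6
  H: 14

C6H14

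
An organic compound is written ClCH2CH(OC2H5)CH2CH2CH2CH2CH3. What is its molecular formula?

Atom tally by fragment:
  ClCH2 → C:1 H:2 Cl:1
  CH(OC2H5) → C:3 H:6 O:1
  CH2 → C:1 H:2
  CH2 → C:1 H:2
  CH2 → C:1 H:2
  CH2 → C:1 H:2
  CH3 → C:1 H:3
Element totals:
  C: 9
  H: 19
  Cl: 1
  O: 1

C9H19ClO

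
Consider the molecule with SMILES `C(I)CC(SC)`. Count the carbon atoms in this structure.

Atom tally by fragment:
  ICH2 → C:1 H:2 I:1
  CH2 → C:1 H:2
  CH2SCH3 → C:2 H:5 S:1
Element totals:
  C: 4
  H: 9
  I: 1
  S: 1

4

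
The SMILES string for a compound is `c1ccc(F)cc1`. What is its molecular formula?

C6H5F

Atom tally by fragment:
  benzene ring core → C:6 H:6
  (− 1 ring H displaced by substituents)
  + F → F:1
Element totals:
  C: 6
  H: 5
  F: 1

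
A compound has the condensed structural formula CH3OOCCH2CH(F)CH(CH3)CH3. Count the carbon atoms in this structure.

Atom tally by fragment:
  CH3OOCCH2 → C:3 H:5 O:2
  CH(F) → C:1 H:1 F:1
  CH(CH3) → C:2 H:4
  CH3 → C:1 H:3
Element totals:
  C: 7
  H: 13
  F: 1
  O: 2

7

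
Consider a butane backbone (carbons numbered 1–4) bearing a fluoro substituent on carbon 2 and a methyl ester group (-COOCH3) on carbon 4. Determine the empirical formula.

Atom tally by fragment:
  CH3 → C:1 H:3
  CH(F) → C:1 H:1 F:1
  CH2 → C:1 H:2
  CH2COOCH3 → C:3 H:5 O:2
Element totals:
  C: 6
  H: 11
  F: 1
  O: 2
Molecular formula: C6H11FO2.
gcd of subscripts (6, 1, 11, 2) = 1, so the empirical formula equals the molecular formula.

C6H11FO2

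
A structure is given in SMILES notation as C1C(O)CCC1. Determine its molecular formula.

Atom tally by fragment:
  cyclopentane ring core → C:5 H:10
  (− 1 ring H displaced by substituents)
  + OH → O:1 H:1
Element totals:
  C: 5
  H: 10
  O: 1

C5H10O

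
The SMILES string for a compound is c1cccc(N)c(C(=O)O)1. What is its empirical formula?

Atom tally by fragment:
  benzene ring core → C:6 H:6
  (− 2 ring H displaced by substituents)
  + NH2 → N:1 H:2
  + COOH → C:1 H:1 O:2
Element totals:
  C: 7
  H: 7
  N: 1
  O: 2
Molecular formula: C7H7NO2.
gcd of subscripts (7, 7, 1, 2) = 1, so the empirical formula equals the molecular formula.

C7H7NO2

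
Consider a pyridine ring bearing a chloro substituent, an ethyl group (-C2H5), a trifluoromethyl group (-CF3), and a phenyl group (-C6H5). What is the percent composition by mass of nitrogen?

4.90%

Atom tally by fragment:
  pyridine ring core → C:5 H:5 N:1
  (− 4 ring H displaced by substituents)
  + Cl → Cl:1
  + C2H5 → C:2 H:5
  + CF3 → C:1 F:3
  + C6H5 → C:6 H:5
Element totals:
  C: 14
  H: 11
  Cl: 1
  F: 3
  N: 1
Molecular formula: C14H11ClF3N.
Molar mass = 285.693 g/mol.
Mass from N: 1 × 14.007 = 14.007 g/mol.
%N = 14.007 / 285.693 × 100 = 4.90%.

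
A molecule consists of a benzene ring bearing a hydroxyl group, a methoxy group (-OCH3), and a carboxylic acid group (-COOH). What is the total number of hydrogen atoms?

8

Atom tally by fragment:
  benzene ring core → C:6 H:6
  (− 3 ring H displaced by substituents)
  + OH → O:1 H:1
  + OCH3 → C:1 H:3 O:1
  + COOH → C:1 H:1 O:2
Element totals:
  C: 8
  H: 8
  O: 4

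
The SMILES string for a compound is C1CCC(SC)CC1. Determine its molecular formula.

C7H14S

Atom tally by fragment:
  cyclohexane ring core → C:6 H:12
  (− 1 ring H displaced by substituents)
  + SCH3 → C:1 H:3 S:1
Element totals:
  C: 7
  H: 14
  S: 1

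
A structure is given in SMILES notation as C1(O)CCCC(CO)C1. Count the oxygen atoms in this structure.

Atom tally by fragment:
  cyclohexane ring core → C:6 H:12
  (− 2 ring H displaced by substituents)
  + OH → O:1 H:1
  + CH2OH → C:1 H:3 O:1
Element totals:
  C: 7
  H: 14
  O: 2

2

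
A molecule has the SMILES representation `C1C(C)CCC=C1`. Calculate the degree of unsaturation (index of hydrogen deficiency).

Atom tally by fragment:
  cyclohexene ring core → C:6 H:10
  (− 1 ring H displaced by substituents)
  + CH3 → C:1 H:3
Element totals:
  C: 7
  H: 12
Molecular formula: C7H12.
DoU = (2C + 2 + N − H − X) / 2 = (2·7 + 2 + 0 − 12 − 0) / 2 = 2.

2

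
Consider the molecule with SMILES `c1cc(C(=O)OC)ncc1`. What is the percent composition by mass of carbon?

61.31%

Atom tally by fragment:
  pyridine ring core → C:5 H:5 N:1
  (− 1 ring H displaced by substituents)
  + COOCH3 → C:2 H:3 O:2
Element totals:
  C: 7
  H: 7
  N: 1
  O: 2
Molecular formula: C7H7NO2.
Molar mass = 137.138 g/mol.
Mass from C: 7 × 12.011 = 84.077 g/mol.
%C = 84.077 / 137.138 × 100 = 61.31%.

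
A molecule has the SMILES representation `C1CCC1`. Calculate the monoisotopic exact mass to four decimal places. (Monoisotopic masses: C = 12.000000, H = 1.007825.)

56.0626

Atom tally by fragment:
  cyclobutane ring core → C:4 H:8
Element totals:
  C: 4
  H: 8
Molecular formula: C4H8.
  M = 4(12.0) + 8(1.007825)
    = 48.000000 + 8.062600 = 56.062600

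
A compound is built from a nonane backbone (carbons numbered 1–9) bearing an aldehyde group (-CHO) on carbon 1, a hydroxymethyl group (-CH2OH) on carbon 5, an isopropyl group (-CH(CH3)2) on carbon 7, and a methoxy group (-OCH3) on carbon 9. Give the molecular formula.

C15H30O3

Atom tally by fragment:
  OHCCH2 → C:2 H:3 O:1
  CH2 → C:1 H:2
  CH2 → C:1 H:2
  CH2 → C:1 H:2
  CH(CH2OH) → C:2 H:4 O:1
  CH2 → C:1 H:2
  CH(CH(CH3)2) → C:4 H:8
  CH2 → C:1 H:2
  CH2OCH3 → C:2 H:5 O:1
Element totals:
  C: 15
  H: 30
  O: 3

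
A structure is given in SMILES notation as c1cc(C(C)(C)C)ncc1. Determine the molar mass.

135.21 g/mol

Atom tally by fragment:
  pyridine ring core → C:5 H:5 N:1
  (− 1 ring H displaced by substituents)
  + C(CH3)3 → C:4 H:9
Element totals:
  C: 9
  H: 13
  N: 1
Molecular formula: C9H13N.
  M = 9(12.011) + 13(1.008) + 14.007
    = 108.099 + 13.104 + 14.007 = 135.210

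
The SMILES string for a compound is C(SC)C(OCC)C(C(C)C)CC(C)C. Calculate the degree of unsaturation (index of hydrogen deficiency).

Atom tally by fragment:
  CH3SCH2 → C:2 H:5 S:1
  CH(OC2H5) → C:3 H:6 O:1
  CH(CH(CH3)2) → C:4 H:8
  CH2 → C:1 H:2
  CH(CH3) → C:2 H:4
  CH3 → C:1 H:3
Element totals:
  C: 13
  H: 28
  O: 1
  S: 1
Molecular formula: C13H28OS.
DoU = (2C + 2 + N − H − X) / 2 = (2·13 + 2 + 0 − 28 − 0) / 2 = 0.

0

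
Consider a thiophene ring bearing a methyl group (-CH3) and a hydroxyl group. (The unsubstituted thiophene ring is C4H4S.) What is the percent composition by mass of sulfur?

28.08%

Atom tally by fragment:
  thiophene ring core → C:4 H:4 S:1
  (− 2 ring H displaced by substituents)
  + CH3 → C:1 H:3
  + OH → O:1 H:1
Element totals:
  C: 5
  H: 6
  O: 1
  S: 1
Molecular formula: C5H6OS.
Molar mass = 114.162 g/mol.
Mass from S: 1 × 32.06 = 32.060 g/mol.
%S = 32.060 / 114.162 × 100 = 28.08%.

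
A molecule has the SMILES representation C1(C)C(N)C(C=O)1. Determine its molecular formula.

Atom tally by fragment:
  cyclopropane ring core → C:3 H:6
  (− 3 ring H displaced by substituents)
  + CH3 → C:1 H:3
  + NH2 → N:1 H:2
  + CHO → C:1 H:1 O:1
Element totals:
  C: 5
  H: 9
  N: 1
  O: 1

C5H9NO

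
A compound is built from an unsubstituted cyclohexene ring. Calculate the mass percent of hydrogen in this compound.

12.27%

Atom tally by fragment:
  cyclohexene ring core → C:6 H:10
Element totals:
  C: 6
  H: 10
Molecular formula: C6H10.
Molar mass = 82.146 g/mol.
Mass from H: 10 × 1.008 = 10.080 g/mol.
%H = 10.080 / 82.146 × 100 = 12.27%.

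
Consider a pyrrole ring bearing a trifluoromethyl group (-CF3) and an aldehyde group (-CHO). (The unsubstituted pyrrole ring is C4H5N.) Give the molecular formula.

Atom tally by fragment:
  pyrrole ring core → C:4 H:5 N:1
  (− 2 ring H displaced by substituents)
  + CF3 → C:1 F:3
  + CHO → C:1 H:1 O:1
Element totals:
  C: 6
  H: 4
  F: 3
  N: 1
  O: 1

C6H4F3NO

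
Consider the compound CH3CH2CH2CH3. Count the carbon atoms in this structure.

Element totals:
  C: 4
  H: 10

4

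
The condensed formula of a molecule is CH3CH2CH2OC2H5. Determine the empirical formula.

C5H12O

Atom tally by fragment:
  CH3 → C:1 H:3
  CH2 → C:1 H:2
  CH2OC2H5 → C:3 H:7 O:1
Element totals:
  C: 5
  H: 12
  O: 1
Molecular formula: C5H12O.
gcd of subscripts (5, 12, 1) = 1, so the empirical formula equals the molecular formula.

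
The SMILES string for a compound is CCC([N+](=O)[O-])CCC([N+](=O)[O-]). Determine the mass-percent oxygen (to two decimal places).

Atom tally by fragment:
  CH3 → C:1 H:3
  CH2 → C:1 H:2
  CH(NO2) → C:1 H:1 N:1 O:2
  CH2 → C:1 H:2
  CH2 → C:1 H:2
  CH2NO2 → C:1 H:2 N:1 O:2
Element totals:
  C: 6
  H: 12
  N: 2
  O: 4
Molecular formula: C6H12N2O4.
Molar mass = 176.172 g/mol.
Mass from O: 4 × 15.999 = 63.996 g/mol.
%O = 63.996 / 176.172 × 100 = 36.33%.

36.33%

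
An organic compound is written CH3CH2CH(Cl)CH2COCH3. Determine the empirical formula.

C6H11ClO

Atom tally by fragment:
  CH3 → C:1 H:3
  CH2 → C:1 H:2
  CH(Cl) → C:1 H:1 Cl:1
  CH2COCH3 → C:3 H:5 O:1
Element totals:
  C: 6
  H: 11
  Cl: 1
  O: 1
Molecular formula: C6H11ClO.
gcd of subscripts (6, 1, 11, 1) = 1, so the empirical formula equals the molecular formula.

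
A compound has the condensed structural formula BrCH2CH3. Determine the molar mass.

108.97 g/mol

Atom tally by fragment:
  BrCH2 → C:1 H:2 Br:1
  CH3 → C:1 H:3
Element totals:
  C: 2
  H: 5
  Br: 1
Molecular formula: C2H5Br.
  M = 2(12.011) + 5(1.008) + 79.904
    = 24.022 + 5.040 + 79.904 = 108.966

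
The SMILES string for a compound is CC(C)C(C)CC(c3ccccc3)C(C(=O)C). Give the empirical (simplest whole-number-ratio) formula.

C16H24O

Atom tally by fragment:
  CH3 → C:1 H:3
  CH(CH3) → C:2 H:4
  CH(CH3) → C:2 H:4
  CH2 → C:1 H:2
  CH(C6H5) → C:7 H:6
  CH2COCH3 → C:3 H:5 O:1
Element totals:
  C: 16
  H: 24
  O: 1
Molecular formula: C16H24O.
gcd of subscripts (16, 24, 1) = 1, so the empirical formula equals the molecular formula.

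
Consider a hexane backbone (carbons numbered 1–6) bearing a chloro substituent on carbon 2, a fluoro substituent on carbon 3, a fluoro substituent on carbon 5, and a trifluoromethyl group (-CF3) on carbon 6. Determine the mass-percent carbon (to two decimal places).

37.43%

Atom tally by fragment:
  CH3 → C:1 H:3
  CH(Cl) → C:1 H:1 Cl:1
  CH(F) → C:1 H:1 F:1
  CH2 → C:1 H:2
  CH(F) → C:1 H:1 F:1
  CH2CF3 → C:2 H:2 F:3
Element totals:
  C: 7
  H: 10
  Cl: 1
  F: 5
Molecular formula: C7H10ClF5.
Molar mass = 224.597 g/mol.
Mass from C: 7 × 12.011 = 84.077 g/mol.
%C = 84.077 / 224.597 × 100 = 37.43%.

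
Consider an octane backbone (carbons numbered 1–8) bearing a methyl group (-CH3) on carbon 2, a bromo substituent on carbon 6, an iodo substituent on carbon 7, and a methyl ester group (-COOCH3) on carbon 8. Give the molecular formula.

C11H20BrIO2

Atom tally by fragment:
  CH3 → C:1 H:3
  CH(CH3) → C:2 H:4
  CH2 → C:1 H:2
  CH2 → C:1 H:2
  CH2 → C:1 H:2
  CH(Br) → C:1 H:1 Br:1
  CH(I) → C:1 H:1 I:1
  CH2COOCH3 → C:3 H:5 O:2
Element totals:
  C: 11
  H: 20
  Br: 1
  I: 1
  O: 2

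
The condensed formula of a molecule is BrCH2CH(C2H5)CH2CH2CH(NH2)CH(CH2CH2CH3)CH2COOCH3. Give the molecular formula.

Atom tally by fragment:
  BrCH2 → C:1 H:2 Br:1
  CH(C2H5) → C:3 H:6
  CH2 → C:1 H:2
  CH2 → C:1 H:2
  CH(NH2) → C:1 H:3 N:1
  CH(CH2CH2CH3) → C:4 H:8
  CH2COOCH3 → C:3 H:5 O:2
Element totals:
  C: 14
  H: 28
  Br: 1
  N: 1
  O: 2

C14H28BrNO2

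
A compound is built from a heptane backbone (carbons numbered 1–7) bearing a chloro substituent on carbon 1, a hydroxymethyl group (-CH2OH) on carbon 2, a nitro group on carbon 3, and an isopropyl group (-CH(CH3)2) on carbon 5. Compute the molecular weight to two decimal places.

Atom tally by fragment:
  ClCH2 → C:1 H:2 Cl:1
  CH(CH2OH) → C:2 H:4 O:1
  CH(NO2) → C:1 H:1 N:1 O:2
  CH2 → C:1 H:2
  CH(CH(CH3)2) → C:4 H:8
  CH2 → C:1 H:2
  CH3 → C:1 H:3
Element totals:
  C: 11
  H: 22
  Cl: 1
  N: 1
  O: 3
Molecular formula: C11H22ClNO3.
  M = 11(12.011) + 22(1.008) + 35.45 + 14.007 + 3(15.999)
    = 132.121 + 22.176 + 35.450 + 14.007 + 47.997 = 251.751

251.75 g/mol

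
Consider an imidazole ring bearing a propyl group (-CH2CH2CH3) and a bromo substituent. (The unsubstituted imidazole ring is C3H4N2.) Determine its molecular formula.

C6H9BrN2

Atom tally by fragment:
  imidazole ring core → C:3 H:4 N:2
  (− 2 ring H displaced by substituents)
  + CH2CH2CH3 → C:3 H:7
  + Br → Br:1
Element totals:
  C: 6
  H: 9
  Br: 1
  N: 2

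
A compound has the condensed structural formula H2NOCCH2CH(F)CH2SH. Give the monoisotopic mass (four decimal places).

Atom tally by fragment:
  H2NOCCH2 → C:2 H:4 O:1 N:1
  CH(F) → C:1 H:1 F:1
  CH2SH → C:1 H:3 S:1
Element totals:
  C: 4
  H: 8
  F: 1
  N: 1
  O: 1
  S: 1
Molecular formula: C4H8FNOS.
  M = 4(12.0) + 8(1.007825) + 18.998403 + 14.003074 + 15.994915 + 31.972071
    = 48.000000 + 8.062600 + 18.998403 + 14.003074 + 15.994915 + 31.972071 = 137.031063

137.0311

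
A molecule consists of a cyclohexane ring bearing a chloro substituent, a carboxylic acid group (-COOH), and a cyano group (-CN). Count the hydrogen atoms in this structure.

10

Atom tally by fragment:
  cyclohexane ring core → C:6 H:12
  (− 3 ring H displaced by substituents)
  + Cl → Cl:1
  + COOH → C:1 H:1 O:2
  + CN → C:1 N:1
Element totals:
  C: 8
  H: 10
  Cl: 1
  N: 1
  O: 2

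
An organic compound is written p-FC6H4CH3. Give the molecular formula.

Element totals:
  C: 7
  H: 7
  F: 1

C7H7F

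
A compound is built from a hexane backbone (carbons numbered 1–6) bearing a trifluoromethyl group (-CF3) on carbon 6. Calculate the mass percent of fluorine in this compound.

Atom tally by fragment:
  CH3 → C:1 H:3
  CH2 → C:1 H:2
  CH2 → C:1 H:2
  CH2 → C:1 H:2
  CH2 → C:1 H:2
  CH2CF3 → C:2 H:2 F:3
Element totals:
  C: 7
  H: 13
  F: 3
Molecular formula: C7H13F3.
Molar mass = 154.175 g/mol.
Mass from F: 3 × 18.998 = 56.994 g/mol.
%F = 56.994 / 154.175 × 100 = 36.97%.

36.97%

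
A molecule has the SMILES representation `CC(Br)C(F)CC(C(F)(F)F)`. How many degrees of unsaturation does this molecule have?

0

Atom tally by fragment:
  CH3 → C:1 H:3
  CH(Br) → C:1 H:1 Br:1
  CH(F) → C:1 H:1 F:1
  CH2 → C:1 H:2
  CH2CF3 → C:2 H:2 F:3
Element totals:
  C: 6
  H: 9
  Br: 1
  F: 4
Molecular formula: C6H9BrF4.
DoU = (2C + 2 + N − H − X) / 2 = (2·6 + 2 + 0 − 9 − 5) / 2 = 0.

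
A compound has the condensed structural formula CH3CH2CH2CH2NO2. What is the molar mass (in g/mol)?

103.12 g/mol

Atom tally by fragment:
  CH3 → C:1 H:3
  CH2 → C:1 H:2
  CH2 → C:1 H:2
  CH2NO2 → C:1 H:2 N:1 O:2
Element totals:
  C: 4
  H: 9
  N: 1
  O: 2
Molecular formula: C4H9NO2.
  M = 4(12.011) + 9(1.008) + 14.007 + 2(15.999)
    = 48.044 + 9.072 + 14.007 + 31.998 = 103.121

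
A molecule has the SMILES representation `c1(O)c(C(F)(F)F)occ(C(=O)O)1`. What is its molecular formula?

C6H3F3O4

Atom tally by fragment:
  furan ring core → C:4 H:4 O:1
  (− 3 ring H displaced by substituents)
  + OH → O:1 H:1
  + CF3 → C:1 F:3
  + COOH → C:1 H:1 O:2
Element totals:
  C: 6
  H: 3
  F: 3
  O: 4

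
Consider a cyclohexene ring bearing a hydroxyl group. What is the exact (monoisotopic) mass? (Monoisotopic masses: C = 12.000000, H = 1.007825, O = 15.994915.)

98.0732

Atom tally by fragment:
  cyclohexene ring core → C:6 H:10
  (− 1 ring H displaced by substituents)
  + OH → O:1 H:1
Element totals:
  C: 6
  H: 10
  O: 1
Molecular formula: C6H10O.
  M = 6(12.0) + 10(1.007825) + 15.994915
    = 72.000000 + 10.078250 + 15.994915 = 98.073165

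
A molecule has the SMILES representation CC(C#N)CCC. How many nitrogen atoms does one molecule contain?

1

Atom tally by fragment:
  CH3 → C:1 H:3
  CH(CN) → C:2 H:1 N:1
  CH2 → C:1 H:2
  CH2 → C:1 H:2
  CH3 → C:1 H:3
Element totals:
  C: 6
  H: 11
  N: 1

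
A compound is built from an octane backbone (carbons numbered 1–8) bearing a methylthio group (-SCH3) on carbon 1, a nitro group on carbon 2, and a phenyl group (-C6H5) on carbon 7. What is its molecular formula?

Atom tally by fragment:
  CH3SCH2 → C:2 H:5 S:1
  CH(NO2) → C:1 H:1 N:1 O:2
  CH2 → C:1 H:2
  CH2 → C:1 H:2
  CH2 → C:1 H:2
  CH2 → C:1 H:2
  CH(C6H5) → C:7 H:6
  CH3 → C:1 H:3
Element totals:
  C: 15
  H: 23
  N: 1
  O: 2
  S: 1

C15H23NO2S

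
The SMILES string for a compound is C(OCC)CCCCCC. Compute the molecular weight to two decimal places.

Atom tally by fragment:
  C2H5OCH2 → C:3 H:7 O:1
  CH2 → C:1 H:2
  CH2 → C:1 H:2
  CH2 → C:1 H:2
  CH2 → C:1 H:2
  CH2 → C:1 H:2
  CH3 → C:1 H:3
Element totals:
  C: 9
  H: 20
  O: 1
Molecular formula: C9H20O.
  M = 9(12.011) + 20(1.008) + 15.999
    = 108.099 + 20.160 + 15.999 = 144.258

144.26 g/mol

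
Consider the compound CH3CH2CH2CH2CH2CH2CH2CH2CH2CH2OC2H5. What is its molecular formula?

C12H26O

Atom tally by fragment:
  CH3 → C:1 H:3
  CH2 → C:1 H:2
  CH2 → C:1 H:2
  CH2 → C:1 H:2
  CH2 → C:1 H:2
  CH2 → C:1 H:2
  CH2 → C:1 H:2
  CH2 → C:1 H:2
  CH2 → C:1 H:2
  CH2OC2H5 → C:3 H:7 O:1
Element totals:
  C: 12
  H: 26
  O: 1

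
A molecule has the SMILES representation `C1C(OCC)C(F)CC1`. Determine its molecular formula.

C7H13FO

Atom tally by fragment:
  cyclopentane ring core → C:5 H:10
  (− 2 ring H displaced by substituents)
  + OC2H5 → C:2 H:5 O:1
  + F → F:1
Element totals:
  C: 7
  H: 13
  F: 1
  O: 1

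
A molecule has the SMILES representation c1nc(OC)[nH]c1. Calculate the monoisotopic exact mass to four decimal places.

98.0480

Atom tally by fragment:
  imidazole ring core → C:3 H:4 N:2
  (− 1 ring H displaced by substituents)
  + OCH3 → C:1 H:3 O:1
Element totals:
  C: 4
  H: 6
  N: 2
  O: 1
Molecular formula: C4H6N2O.
  M = 4(12.0) + 6(1.007825) + 2(14.003074) + 15.994915
    = 48.000000 + 6.046950 + 28.006148 + 15.994915 = 98.048013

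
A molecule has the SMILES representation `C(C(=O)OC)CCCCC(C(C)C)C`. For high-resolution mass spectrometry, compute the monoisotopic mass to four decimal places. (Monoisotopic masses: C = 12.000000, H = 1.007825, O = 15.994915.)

200.1776

Atom tally by fragment:
  CH3OOCCH2 → C:3 H:5 O:2
  CH2 → C:1 H:2
  CH2 → C:1 H:2
  CH2 → C:1 H:2
  CH2 → C:1 H:2
  CH(CH(CH3)2) → C:4 H:8
  CH3 → C:1 H:3
Element totals:
  C: 12
  H: 24
  O: 2
Molecular formula: C12H24O2.
  M = 12(12.0) + 24(1.007825) + 2(15.994915)
    = 144.000000 + 24.187800 + 31.989830 = 200.177630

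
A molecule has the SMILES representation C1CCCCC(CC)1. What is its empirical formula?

CH2

Atom tally by fragment:
  cyclohexane ring core → C:6 H:12
  (− 1 ring H displaced by substituents)
  + C2H5 → C:2 H:5
Element totals:
  C: 8
  H: 16
Molecular formula: C8H16.
gcd of subscripts = 8; dividing each by 8:
  C: 8/8 = 1
  H: 16/8 = 2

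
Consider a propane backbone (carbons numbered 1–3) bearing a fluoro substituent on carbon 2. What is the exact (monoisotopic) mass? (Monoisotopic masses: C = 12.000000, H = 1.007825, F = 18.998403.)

62.0532

Atom tally by fragment:
  CH3 → C:1 H:3
  CH(F) → C:1 H:1 F:1
  CH3 → C:1 H:3
Element totals:
  C: 3
  H: 7
  F: 1
Molecular formula: C3H7F.
  M = 3(12.0) + 7(1.007825) + 18.998403
    = 36.000000 + 7.054775 + 18.998403 = 62.053178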